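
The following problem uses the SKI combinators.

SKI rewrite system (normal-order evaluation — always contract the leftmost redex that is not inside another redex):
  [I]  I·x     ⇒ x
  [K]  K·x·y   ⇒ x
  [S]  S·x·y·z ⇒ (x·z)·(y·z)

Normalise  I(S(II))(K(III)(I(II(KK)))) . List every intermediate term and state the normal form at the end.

  start: I(S(II))(K(III)(I(II(KK))))
  step 1: S(II)(K(III)(I(II(KK))))
  step 2: SI(K(III)(I(II(KK))))
  step 3: SI(III)
  step 4: SI(II)
  step 5: SII

Answer: normal form = SII  (in 5 steps)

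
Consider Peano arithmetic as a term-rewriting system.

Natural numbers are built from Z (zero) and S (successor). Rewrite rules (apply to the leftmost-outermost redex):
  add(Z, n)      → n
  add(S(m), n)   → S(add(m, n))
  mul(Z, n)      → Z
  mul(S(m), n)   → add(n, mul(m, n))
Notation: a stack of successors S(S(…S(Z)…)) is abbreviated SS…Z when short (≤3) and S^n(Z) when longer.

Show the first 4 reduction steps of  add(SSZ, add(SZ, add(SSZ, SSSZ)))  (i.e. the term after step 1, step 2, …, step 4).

Answer: after 4 steps: S(S(S(add(Z, add(SSZ, SSSZ)))))

Working:
  start: add(SSZ, add(SZ, add(SSZ, SSSZ)))
  step 1: S(add(SZ, add(SZ, add(SSZ, SSSZ))))
  step 2: S(S(add(Z, add(SZ, add(SSZ, SSSZ)))))
  step 3: S(S(add(SZ, add(SSZ, SSSZ))))
  step 4: S(S(S(add(Z, add(SSZ, SSSZ)))))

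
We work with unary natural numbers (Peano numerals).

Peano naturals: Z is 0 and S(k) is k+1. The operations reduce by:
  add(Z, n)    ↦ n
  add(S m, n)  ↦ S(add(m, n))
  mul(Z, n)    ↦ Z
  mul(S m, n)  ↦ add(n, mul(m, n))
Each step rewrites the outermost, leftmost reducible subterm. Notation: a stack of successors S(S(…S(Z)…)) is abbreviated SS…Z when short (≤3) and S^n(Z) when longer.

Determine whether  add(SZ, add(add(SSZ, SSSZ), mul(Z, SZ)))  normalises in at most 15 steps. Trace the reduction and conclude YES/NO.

  start: add(SZ, add(add(SSZ, SSSZ), mul(Z, SZ)))
  →1  S(add(Z, add(add(SSZ, SSSZ), mul(Z, SZ))))
  →2  S(add(add(SSZ, SSSZ), mul(Z, SZ)))
  →3  S(add(S(add(SZ, SSSZ)), mul(Z, SZ)))
  →4  S(S(add(add(SZ, SSSZ), mul(Z, SZ))))
  →5  S(S(add(S(add(Z, SSSZ)), mul(Z, SZ))))
  →6  S(S(S(add(add(Z, SSSZ), mul(Z, SZ)))))
  →7  S(S(S(add(SSSZ, mul(Z, SZ)))))
  →8  S(S(S(S(add(SSZ, mul(Z, SZ))))))
  →9  S(S(S(S(S(add(SZ, mul(Z, SZ)))))))
  →10  S(S(S(S(S(S(add(Z, mul(Z, SZ))))))))
  →11  S(S(S(S(S(S(mul(Z, SZ)))))))
  →12  S^6(Z)

Answer: YES — reaches normal form S^6(Z) in 12 ≤ 15 steps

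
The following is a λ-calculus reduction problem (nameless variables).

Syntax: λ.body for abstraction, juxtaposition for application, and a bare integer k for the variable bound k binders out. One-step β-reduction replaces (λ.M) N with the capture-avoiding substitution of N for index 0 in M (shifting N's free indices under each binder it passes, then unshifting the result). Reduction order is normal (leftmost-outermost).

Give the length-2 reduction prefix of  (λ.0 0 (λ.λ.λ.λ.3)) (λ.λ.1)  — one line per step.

  start: (λ.0 0 (λ.λ.λ.λ.3)) (λ.λ.1)
  →1  (λ.λ.1) (λ.λ.1) (λ.λ.λ.λ.3)
  →2  (λ.λ.λ.1) (λ.λ.λ.λ.3)

Answer: after 2 steps: (λ.λ.λ.1) (λ.λ.λ.λ.3)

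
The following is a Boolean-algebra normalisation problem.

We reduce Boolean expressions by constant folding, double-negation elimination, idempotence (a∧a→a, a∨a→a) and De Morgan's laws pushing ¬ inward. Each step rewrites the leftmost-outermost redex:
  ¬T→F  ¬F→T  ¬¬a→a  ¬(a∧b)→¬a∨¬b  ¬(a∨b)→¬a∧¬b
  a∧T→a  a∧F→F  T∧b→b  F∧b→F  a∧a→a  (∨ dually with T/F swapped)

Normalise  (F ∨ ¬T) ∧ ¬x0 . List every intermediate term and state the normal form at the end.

Answer: normal form = F  (in 3 steps)

Derivation:
  start: (F ∨ ¬T) ∧ ¬x0
  →1  ¬T ∧ ¬x0
  →2  F ∧ ¬x0
  →3  F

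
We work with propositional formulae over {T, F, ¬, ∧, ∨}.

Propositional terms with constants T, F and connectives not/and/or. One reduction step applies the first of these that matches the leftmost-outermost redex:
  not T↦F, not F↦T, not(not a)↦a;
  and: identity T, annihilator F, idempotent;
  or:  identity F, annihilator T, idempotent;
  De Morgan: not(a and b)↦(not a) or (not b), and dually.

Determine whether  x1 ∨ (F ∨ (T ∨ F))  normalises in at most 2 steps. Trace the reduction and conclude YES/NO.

  start: x1 ∨ (F ∨ (T ∨ F))
  [1] x1 ∨ (T ∨ F)
  [2] x1 ∨ T

Answer: NO — after 2 steps the term is x1 ∨ T, not yet normal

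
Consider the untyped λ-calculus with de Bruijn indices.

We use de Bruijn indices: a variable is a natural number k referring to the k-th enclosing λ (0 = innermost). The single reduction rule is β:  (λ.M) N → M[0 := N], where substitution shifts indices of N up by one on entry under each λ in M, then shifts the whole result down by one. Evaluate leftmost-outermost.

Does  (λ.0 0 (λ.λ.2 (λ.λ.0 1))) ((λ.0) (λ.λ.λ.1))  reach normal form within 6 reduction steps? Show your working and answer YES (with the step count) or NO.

Answer: YES — reaches normal form λ.λ.λ.λ.λ.1 in 6 ≤ 6 steps

Working:
  start: (λ.0 0 (λ.λ.2 (λ.λ.0 1))) ((λ.0) (λ.λ.λ.1))
  →1  (λ.0) (λ.λ.λ.1) ((λ.0) (λ.λ.λ.1)) (λ.λ.(λ.0) (λ.λ.λ.1) (λ.λ.0 1))
  →2  (λ.λ.λ.1) ((λ.0) (λ.λ.λ.1)) (λ.λ.(λ.0) (λ.λ.λ.1) (λ.λ.0 1))
  →3  (λ.λ.1) (λ.λ.(λ.0) (λ.λ.λ.1) (λ.λ.0 1))
  →4  λ.λ.λ.(λ.0) (λ.λ.λ.1) (λ.λ.0 1)
  →5  λ.λ.λ.(λ.λ.λ.1) (λ.λ.0 1)
  →6  λ.λ.λ.λ.λ.1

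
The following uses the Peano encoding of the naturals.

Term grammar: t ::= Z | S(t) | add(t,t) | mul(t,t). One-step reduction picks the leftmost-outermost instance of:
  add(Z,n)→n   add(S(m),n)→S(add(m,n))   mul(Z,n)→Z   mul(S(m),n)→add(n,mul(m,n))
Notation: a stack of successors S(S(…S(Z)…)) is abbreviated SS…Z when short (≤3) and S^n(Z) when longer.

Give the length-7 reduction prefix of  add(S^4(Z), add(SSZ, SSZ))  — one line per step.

  start: add(S^4(Z), add(SSZ, SSZ))
  step 1: S(add(SSSZ, add(SSZ, SSZ)))
  step 2: S(S(add(SSZ, add(SSZ, SSZ))))
  step 3: S(S(S(add(SZ, add(SSZ, SSZ)))))
  step 4: S(S(S(S(add(Z, add(SSZ, SSZ))))))
  step 5: S(S(S(S(add(SSZ, SSZ)))))
  step 6: S(S(S(S(S(add(SZ, SSZ))))))
  step 7: S(S(S(S(S(S(add(Z, SSZ)))))))

Answer: after 7 steps: S(S(S(S(S(S(add(Z, SSZ)))))))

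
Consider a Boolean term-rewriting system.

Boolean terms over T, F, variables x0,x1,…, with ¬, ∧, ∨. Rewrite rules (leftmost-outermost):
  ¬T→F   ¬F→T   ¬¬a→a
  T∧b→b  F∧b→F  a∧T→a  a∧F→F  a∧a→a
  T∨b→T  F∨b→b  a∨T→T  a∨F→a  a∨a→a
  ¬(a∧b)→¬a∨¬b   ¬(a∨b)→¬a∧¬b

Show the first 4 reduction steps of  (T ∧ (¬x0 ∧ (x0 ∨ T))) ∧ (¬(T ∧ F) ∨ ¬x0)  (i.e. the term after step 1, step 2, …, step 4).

Answer: after 4 steps: ¬x0 ∧ ((¬T ∨ ¬F) ∨ ¬x0)

Working:
  start: (T ∧ (¬x0 ∧ (x0 ∨ T))) ∧ (¬(T ∧ F) ∨ ¬x0)
  step 1: (¬x0 ∧ (x0 ∨ T)) ∧ (¬(T ∧ F) ∨ ¬x0)
  step 2: (¬x0 ∧ T) ∧ (¬(T ∧ F) ∨ ¬x0)
  step 3: ¬x0 ∧ (¬(T ∧ F) ∨ ¬x0)
  step 4: ¬x0 ∧ ((¬T ∨ ¬F) ∨ ¬x0)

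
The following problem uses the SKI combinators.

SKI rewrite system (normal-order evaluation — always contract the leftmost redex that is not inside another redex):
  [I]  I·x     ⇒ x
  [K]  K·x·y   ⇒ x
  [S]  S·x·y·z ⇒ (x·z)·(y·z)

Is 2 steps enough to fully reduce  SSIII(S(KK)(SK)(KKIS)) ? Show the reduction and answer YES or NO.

Answer: NO — after 2 steps the term is II(III)(S(KK)(SK)(KKIS)), not yet normal

Reduction:
  start: SSIII(S(KK)(SK)(KKIS))
  step 1: SI(II)I(S(KK)(SK)(KKIS))
  step 2: II(III)(S(KK)(SK)(KKIS))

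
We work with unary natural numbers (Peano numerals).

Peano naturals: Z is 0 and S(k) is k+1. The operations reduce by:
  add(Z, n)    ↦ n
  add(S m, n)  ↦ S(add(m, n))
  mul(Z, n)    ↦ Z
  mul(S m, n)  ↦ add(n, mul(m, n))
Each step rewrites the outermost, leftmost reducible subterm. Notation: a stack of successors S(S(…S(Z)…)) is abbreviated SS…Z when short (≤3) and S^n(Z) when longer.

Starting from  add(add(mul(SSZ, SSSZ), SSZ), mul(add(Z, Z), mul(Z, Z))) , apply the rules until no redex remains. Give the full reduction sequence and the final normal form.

  start: add(add(mul(SSZ, SSSZ), SSZ), mul(add(Z, Z), mul(Z, Z)))
  [1] add(add(add(SSSZ, mul(SZ, SSSZ)), SSZ), mul(add(Z, Z), mul(Z, Z)))
  [2] add(add(S(add(SSZ, mul(SZ, SSSZ))), SSZ), mul(add(Z, Z), mul(Z, Z)))
  [3] add(S(add(add(SSZ, mul(SZ, SSSZ)), SSZ)), mul(add(Z, Z), mul(Z, Z)))
  [4] S(add(add(add(SSZ, mul(SZ, SSSZ)), SSZ), mul(add(Z, Z), mul(Z, Z))))
  [5] S(add(add(S(add(SZ, mul(SZ, SSSZ))), SSZ), mul(add(Z, Z), mul(Z, Z))))
  [6] S(add(S(add(add(SZ, mul(SZ, SSSZ)), SSZ)), mul(add(Z, Z), mul(Z, Z))))
  [7] S(S(add(add(add(SZ, mul(SZ, SSSZ)), SSZ), mul(add(Z, Z), mul(Z, Z)))))
  [8] S(S(add(add(S(add(Z, mul(SZ, SSSZ))), SSZ), mul(add(Z, Z), mul(Z, Z)))))
  [9] S(S(add(S(add(add(Z, mul(SZ, SSSZ)), SSZ)), mul(add(Z, Z), mul(Z, Z)))))
  [10] S(S(S(add(add(add(Z, mul(SZ, SSSZ)), SSZ), mul(add(Z, Z), mul(Z, Z))))))
  [11] S(S(S(add(add(mul(SZ, SSSZ), SSZ), mul(add(Z, Z), mul(Z, Z))))))
  [12] S(S(S(add(add(add(SSSZ, mul(Z, SSSZ)), SSZ), mul(add(Z, Z), mul(Z, Z))))))
  [13] S(S(S(add(add(S(add(SSZ, mul(Z, SSSZ))), SSZ), mul(add(Z, Z), mul(Z, Z))))))
  [14] S(S(S(add(S(add(add(SSZ, mul(Z, SSSZ)), SSZ)), mul(add(Z, Z), mul(Z, Z))))))
  [15] S(S(S(S(add(add(add(SSZ, mul(Z, SSSZ)), SSZ), mul(add(Z, Z), mul(Z, Z)))))))
  [16] S(S(S(S(add(add(S(add(SZ, mul(Z, SSSZ))), SSZ), mul(add(Z, Z), mul(Z, Z)))))))
  [17] S(S(S(S(add(S(add(add(SZ, mul(Z, SSSZ)), SSZ)), mul(add(Z, Z), mul(Z, Z)))))))
  [18] S(S(S(S(S(add(add(add(SZ, mul(Z, SSSZ)), SSZ), mul(add(Z, Z), mul(Z, Z))))))))
  [19] S(S(S(S(S(add(add(S(add(Z, mul(Z, SSSZ))), SSZ), mul(add(Z, Z), mul(Z, Z))))))))
  [20] S(S(S(S(S(add(S(add(add(Z, mul(Z, SSSZ)), SSZ)), mul(add(Z, Z), mul(Z, Z))))))))
  [21] S(S(S(S(S(S(add(add(add(Z, mul(Z, SSSZ)), SSZ), mul(add(Z, Z), mul(Z, Z)))))))))
  [22] S(S(S(S(S(S(add(add(mul(Z, SSSZ), SSZ), mul(add(Z, Z), mul(Z, Z)))))))))
  [23] S(S(S(S(S(S(add(add(Z, SSZ), mul(add(Z, Z), mul(Z, Z)))))))))
  [24] S(S(S(S(S(S(add(SSZ, mul(add(Z, Z), mul(Z, Z)))))))))
  [25] S(S(S(S(S(S(S(add(SZ, mul(add(Z, Z), mul(Z, Z))))))))))
  [26] S(S(S(S(S(S(S(S(add(Z, mul(add(Z, Z), mul(Z, Z)))))))))))
  [27] S(S(S(S(S(S(S(S(mul(add(Z, Z), mul(Z, Z))))))))))
  [28] S(S(S(S(S(S(S(S(mul(Z, mul(Z, Z))))))))))
  [29] S^8(Z)

Answer: normal form = S^8(Z)  (in 29 steps)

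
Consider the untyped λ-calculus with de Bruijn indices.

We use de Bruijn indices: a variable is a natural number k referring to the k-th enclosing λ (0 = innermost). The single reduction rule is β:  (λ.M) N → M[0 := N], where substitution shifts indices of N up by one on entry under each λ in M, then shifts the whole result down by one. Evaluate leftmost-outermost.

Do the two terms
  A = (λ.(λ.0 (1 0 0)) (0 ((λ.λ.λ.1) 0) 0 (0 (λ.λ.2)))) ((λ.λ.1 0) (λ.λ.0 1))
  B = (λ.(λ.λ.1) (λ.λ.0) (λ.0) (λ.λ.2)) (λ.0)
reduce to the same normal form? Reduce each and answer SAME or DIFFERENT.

Answer: DIFFERENT — A ⇓ λ.λ.λ.λ.0 1, B ⇓ λ.0

Reduction:
Term A:
  start: (λ.(λ.0 (1 0 0)) (0 ((λ.λ.λ.1) 0) 0 (0 (λ.λ.2)))) ((λ.λ.1 0) (λ.λ.0 1))
  [1] (λ.0 ((λ.λ.1 0) (λ.λ.0 1) 0 0)) ((λ.λ.1 0) (λ.λ.0 1) ((λ.λ.λ.1) ((λ.λ.1 0) (λ.λ.0 1))) ((λ.λ.1 0) (λ.λ.0 1)) ((λ.λ.1 0) (λ.λ.0 1) (λ.λ.(λ.λ.1 0) (λ.λ.0 1))))
  [2] (λ.λ.1 0) (λ.λ.0 1) ((λ.λ.λ.1) ((λ.λ.1 0) (λ.λ.0 1))) ((λ.λ.1 0) (λ.λ.0 1)) ((λ.λ.1 0) (λ.λ.0 1) (λ.λ.(λ.λ.1 0) (λ.λ.0 1))) ((λ.λ.1 0) (λ.λ.0 1) ((λ.λ.1 0) (λ.λ.0 1) ((λ.λ.λ.1) ((λ.λ.1 0) (λ.λ.0 1))) ((λ.λ.1 0) (λ.λ.0 1)) ((λ.λ.1 0) (λ.λ.0 1) (λ.λ.(λ.λ.1 0) (λ.λ.0 1)))) ((λ.λ.1 0) (λ.λ.0 1) ((λ.λ.λ.1) ((λ.λ.1 0) (λ.λ.0 1))) ((λ.λ.1 0) (λ.λ.0 1)) ((λ.λ.1 0) (λ.λ.0 1) (λ.λ.(λ.λ.1 0) (λ.λ.0 1)))))
  [3] (λ.(λ.λ.0 1) 0) ((λ.λ.λ.1) ((λ.λ.1 0) (λ.λ.0 1))) ((λ.λ.1 0) (λ.λ.0 1)) ((λ.λ.1 0) (λ.λ.0 1) (λ.λ.(λ.λ.1 0) (λ.λ.0 1))) ((λ.λ.1 0) (λ.λ.0 1) ((λ.λ.1 0) (λ.λ.0 1) ((λ.λ.λ.1) ((λ.λ.1 0) (λ.λ.0 1))) ((λ.λ.1 0) (λ.λ.0 1)) ((λ.λ.1 0) (λ.λ.0 1) (λ.λ.(λ.λ.1 0) (λ.λ.0 1)))) ((λ.λ.1 0) (λ.λ.0 1) ((λ.λ.λ.1) ((λ.λ.1 0) (λ.λ.0 1))) ((λ.λ.1 0) (λ.λ.0 1)) ((λ.λ.1 0) (λ.λ.0 1) (λ.λ.(λ.λ.1 0) (λ.λ.0 1)))))
  [4] (λ.λ.0 1) ((λ.λ.λ.1) ((λ.λ.1 0) (λ.λ.0 1))) ((λ.λ.1 0) (λ.λ.0 1)) ((λ.λ.1 0) (λ.λ.0 1) (λ.λ.(λ.λ.1 0) (λ.λ.0 1))) ((λ.λ.1 0) (λ.λ.0 1) ((λ.λ.1 0) (λ.λ.0 1) ((λ.λ.λ.1) ((λ.λ.1 0) (λ.λ.0 1))) ((λ.λ.1 0) (λ.λ.0 1)) ((λ.λ.1 0) (λ.λ.0 1) (λ.λ.(λ.λ.1 0) (λ.λ.0 1)))) ((λ.λ.1 0) (λ.λ.0 1) ((λ.λ.λ.1) ((λ.λ.1 0) (λ.λ.0 1))) ((λ.λ.1 0) (λ.λ.0 1)) ((λ.λ.1 0) (λ.λ.0 1) (λ.λ.(λ.λ.1 0) (λ.λ.0 1)))))
  [5] (λ.0 ((λ.λ.λ.1) ((λ.λ.1 0) (λ.λ.0 1)))) ((λ.λ.1 0) (λ.λ.0 1)) ((λ.λ.1 0) (λ.λ.0 1) (λ.λ.(λ.λ.1 0) (λ.λ.0 1))) ((λ.λ.1 0) (λ.λ.0 1) ((λ.λ.1 0) (λ.λ.0 1) ((λ.λ.λ.1) ((λ.λ.1 0) (λ.λ.0 1))) ((λ.λ.1 0) (λ.λ.0 1)) ((λ.λ.1 0) (λ.λ.0 1) (λ.λ.(λ.λ.1 0) (λ.λ.0 1)))) ((λ.λ.1 0) (λ.λ.0 1) ((λ.λ.λ.1) ((λ.λ.1 0) (λ.λ.0 1))) ((λ.λ.1 0) (λ.λ.0 1)) ((λ.λ.1 0) (λ.λ.0 1) (λ.λ.(λ.λ.1 0) (λ.λ.0 1)))))
  [6] (λ.λ.1 0) (λ.λ.0 1) ((λ.λ.λ.1) ((λ.λ.1 0) (λ.λ.0 1))) ((λ.λ.1 0) (λ.λ.0 1) (λ.λ.(λ.λ.1 0) (λ.λ.0 1))) ((λ.λ.1 0) (λ.λ.0 1) ((λ.λ.1 0) (λ.λ.0 1) ((λ.λ.λ.1) ((λ.λ.1 0) (λ.λ.0 1))) ((λ.λ.1 0) (λ.λ.0 1)) ((λ.λ.1 0) (λ.λ.0 1) (λ.λ.(λ.λ.1 0) (λ.λ.0 1)))) ((λ.λ.1 0) (λ.λ.0 1) ((λ.λ.λ.1) ((λ.λ.1 0) (λ.λ.0 1))) ((λ.λ.1 0) (λ.λ.0 1)) ((λ.λ.1 0) (λ.λ.0 1) (λ.λ.(λ.λ.1 0) (λ.λ.0 1)))))
  [7] (λ.(λ.λ.0 1) 0) ((λ.λ.λ.1) ((λ.λ.1 0) (λ.λ.0 1))) ((λ.λ.1 0) (λ.λ.0 1) (λ.λ.(λ.λ.1 0) (λ.λ.0 1))) ((λ.λ.1 0) (λ.λ.0 1) ((λ.λ.1 0) (λ.λ.0 1) ((λ.λ.λ.1) ((λ.λ.1 0) (λ.λ.0 1))) ((λ.λ.1 0) (λ.λ.0 1)) ((λ.λ.1 0) (λ.λ.0 1) (λ.λ.(λ.λ.1 0) (λ.λ.0 1)))) ((λ.λ.1 0) (λ.λ.0 1) ((λ.λ.λ.1) ((λ.λ.1 0) (λ.λ.0 1))) ((λ.λ.1 0) (λ.λ.0 1)) ((λ.λ.1 0) (λ.λ.0 1) (λ.λ.(λ.λ.1 0) (λ.λ.0 1)))))
  [8] (λ.λ.0 1) ((λ.λ.λ.1) ((λ.λ.1 0) (λ.λ.0 1))) ((λ.λ.1 0) (λ.λ.0 1) (λ.λ.(λ.λ.1 0) (λ.λ.0 1))) ((λ.λ.1 0) (λ.λ.0 1) ((λ.λ.1 0) (λ.λ.0 1) ((λ.λ.λ.1) ((λ.λ.1 0) (λ.λ.0 1))) ((λ.λ.1 0) (λ.λ.0 1)) ((λ.λ.1 0) (λ.λ.0 1) (λ.λ.(λ.λ.1 0) (λ.λ.0 1)))) ((λ.λ.1 0) (λ.λ.0 1) ((λ.λ.λ.1) ((λ.λ.1 0) (λ.λ.0 1))) ((λ.λ.1 0) (λ.λ.0 1)) ((λ.λ.1 0) (λ.λ.0 1) (λ.λ.(λ.λ.1 0) (λ.λ.0 1)))))
  [9] (λ.0 ((λ.λ.λ.1) ((λ.λ.1 0) (λ.λ.0 1)))) ((λ.λ.1 0) (λ.λ.0 1) (λ.λ.(λ.λ.1 0) (λ.λ.0 1))) ((λ.λ.1 0) (λ.λ.0 1) ((λ.λ.1 0) (λ.λ.0 1) ((λ.λ.λ.1) ((λ.λ.1 0) (λ.λ.0 1))) ((λ.λ.1 0) (λ.λ.0 1)) ((λ.λ.1 0) (λ.λ.0 1) (λ.λ.(λ.λ.1 0) (λ.λ.0 1)))) ((λ.λ.1 0) (λ.λ.0 1) ((λ.λ.λ.1) ((λ.λ.1 0) (λ.λ.0 1))) ((λ.λ.1 0) (λ.λ.0 1)) ((λ.λ.1 0) (λ.λ.0 1) (λ.λ.(λ.λ.1 0) (λ.λ.0 1)))))
  [10] (λ.λ.1 0) (λ.λ.0 1) (λ.λ.(λ.λ.1 0) (λ.λ.0 1)) ((λ.λ.λ.1) ((λ.λ.1 0) (λ.λ.0 1))) ((λ.λ.1 0) (λ.λ.0 1) ((λ.λ.1 0) (λ.λ.0 1) ((λ.λ.λ.1) ((λ.λ.1 0) (λ.λ.0 1))) ((λ.λ.1 0) (λ.λ.0 1)) ((λ.λ.1 0) (λ.λ.0 1) (λ.λ.(λ.λ.1 0) (λ.λ.0 1)))) ((λ.λ.1 0) (λ.λ.0 1) ((λ.λ.λ.1) ((λ.λ.1 0) (λ.λ.0 1))) ((λ.λ.1 0) (λ.λ.0 1)) ((λ.λ.1 0) (λ.λ.0 1) (λ.λ.(λ.λ.1 0) (λ.λ.0 1)))))
  [11] (λ.(λ.λ.0 1) 0) (λ.λ.(λ.λ.1 0) (λ.λ.0 1)) ((λ.λ.λ.1) ((λ.λ.1 0) (λ.λ.0 1))) ((λ.λ.1 0) (λ.λ.0 1) ((λ.λ.1 0) (λ.λ.0 1) ((λ.λ.λ.1) ((λ.λ.1 0) (λ.λ.0 1))) ((λ.λ.1 0) (λ.λ.0 1)) ((λ.λ.1 0) (λ.λ.0 1) (λ.λ.(λ.λ.1 0) (λ.λ.0 1)))) ((λ.λ.1 0) (λ.λ.0 1) ((λ.λ.λ.1) ((λ.λ.1 0) (λ.λ.0 1))) ((λ.λ.1 0) (λ.λ.0 1)) ((λ.λ.1 0) (λ.λ.0 1) (λ.λ.(λ.λ.1 0) (λ.λ.0 1)))))
  [12] (λ.λ.0 1) (λ.λ.(λ.λ.1 0) (λ.λ.0 1)) ((λ.λ.λ.1) ((λ.λ.1 0) (λ.λ.0 1))) ((λ.λ.1 0) (λ.λ.0 1) ((λ.λ.1 0) (λ.λ.0 1) ((λ.λ.λ.1) ((λ.λ.1 0) (λ.λ.0 1))) ((λ.λ.1 0) (λ.λ.0 1)) ((λ.λ.1 0) (λ.λ.0 1) (λ.λ.(λ.λ.1 0) (λ.λ.0 1)))) ((λ.λ.1 0) (λ.λ.0 1) ((λ.λ.λ.1) ((λ.λ.1 0) (λ.λ.0 1))) ((λ.λ.1 0) (λ.λ.0 1)) ((λ.λ.1 0) (λ.λ.0 1) (λ.λ.(λ.λ.1 0) (λ.λ.0 1)))))
  [13] (λ.0 (λ.λ.(λ.λ.1 0) (λ.λ.0 1))) ((λ.λ.λ.1) ((λ.λ.1 0) (λ.λ.0 1))) ((λ.λ.1 0) (λ.λ.0 1) ((λ.λ.1 0) (λ.λ.0 1) ((λ.λ.λ.1) ((λ.λ.1 0) (λ.λ.0 1))) ((λ.λ.1 0) (λ.λ.0 1)) ((λ.λ.1 0) (λ.λ.0 1) (λ.λ.(λ.λ.1 0) (λ.λ.0 1)))) ((λ.λ.1 0) (λ.λ.0 1) ((λ.λ.λ.1) ((λ.λ.1 0) (λ.λ.0 1))) ((λ.λ.1 0) (λ.λ.0 1)) ((λ.λ.1 0) (λ.λ.0 1) (λ.λ.(λ.λ.1 0) (λ.λ.0 1)))))
  [14] (λ.λ.λ.1) ((λ.λ.1 0) (λ.λ.0 1)) (λ.λ.(λ.λ.1 0) (λ.λ.0 1)) ((λ.λ.1 0) (λ.λ.0 1) ((λ.λ.1 0) (λ.λ.0 1) ((λ.λ.λ.1) ((λ.λ.1 0) (λ.λ.0 1))) ((λ.λ.1 0) (λ.λ.0 1)) ((λ.λ.1 0) (λ.λ.0 1) (λ.λ.(λ.λ.1 0) (λ.λ.0 1)))) ((λ.λ.1 0) (λ.λ.0 1) ((λ.λ.λ.1) ((λ.λ.1 0) (λ.λ.0 1))) ((λ.λ.1 0) (λ.λ.0 1)) ((λ.λ.1 0) (λ.λ.0 1) (λ.λ.(λ.λ.1 0) (λ.λ.0 1)))))
  [15] (λ.λ.1) (λ.λ.(λ.λ.1 0) (λ.λ.0 1)) ((λ.λ.1 0) (λ.λ.0 1) ((λ.λ.1 0) (λ.λ.0 1) ((λ.λ.λ.1) ((λ.λ.1 0) (λ.λ.0 1))) ((λ.λ.1 0) (λ.λ.0 1)) ((λ.λ.1 0) (λ.λ.0 1) (λ.λ.(λ.λ.1 0) (λ.λ.0 1)))) ((λ.λ.1 0) (λ.λ.0 1) ((λ.λ.λ.1) ((λ.λ.1 0) (λ.λ.0 1))) ((λ.λ.1 0) (λ.λ.0 1)) ((λ.λ.1 0) (λ.λ.0 1) (λ.λ.(λ.λ.1 0) (λ.λ.0 1)))))
  [16] (λ.λ.λ.(λ.λ.1 0) (λ.λ.0 1)) ((λ.λ.1 0) (λ.λ.0 1) ((λ.λ.1 0) (λ.λ.0 1) ((λ.λ.λ.1) ((λ.λ.1 0) (λ.λ.0 1))) ((λ.λ.1 0) (λ.λ.0 1)) ((λ.λ.1 0) (λ.λ.0 1) (λ.λ.(λ.λ.1 0) (λ.λ.0 1)))) ((λ.λ.1 0) (λ.λ.0 1) ((λ.λ.λ.1) ((λ.λ.1 0) (λ.λ.0 1))) ((λ.λ.1 0) (λ.λ.0 1)) ((λ.λ.1 0) (λ.λ.0 1) (λ.λ.(λ.λ.1 0) (λ.λ.0 1)))))
  [17] λ.λ.(λ.λ.1 0) (λ.λ.0 1)
  [18] λ.λ.λ.(λ.λ.0 1) 0
  [19] λ.λ.λ.λ.0 1

Term B:
  start: (λ.(λ.λ.1) (λ.λ.0) (λ.0) (λ.λ.2)) (λ.0)
  [1] (λ.λ.1) (λ.λ.0) (λ.0) (λ.λ.λ.0)
  [2] (λ.λ.λ.0) (λ.0) (λ.λ.λ.0)
  [3] (λ.λ.0) (λ.λ.λ.0)
  [4] λ.0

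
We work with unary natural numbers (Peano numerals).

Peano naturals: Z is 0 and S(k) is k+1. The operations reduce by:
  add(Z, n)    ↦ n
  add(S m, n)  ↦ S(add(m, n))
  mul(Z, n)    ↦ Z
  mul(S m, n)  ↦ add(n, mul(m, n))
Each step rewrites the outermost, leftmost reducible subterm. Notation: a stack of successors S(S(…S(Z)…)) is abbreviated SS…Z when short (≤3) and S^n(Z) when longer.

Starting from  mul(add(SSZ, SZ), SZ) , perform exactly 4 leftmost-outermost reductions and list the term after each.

  start: mul(add(SSZ, SZ), SZ)
  →1  mul(S(add(SZ, SZ)), SZ)
  →2  add(SZ, mul(add(SZ, SZ), SZ))
  →3  S(add(Z, mul(add(SZ, SZ), SZ)))
  →4  S(mul(add(SZ, SZ), SZ))

Answer: after 4 steps: S(mul(add(SZ, SZ), SZ))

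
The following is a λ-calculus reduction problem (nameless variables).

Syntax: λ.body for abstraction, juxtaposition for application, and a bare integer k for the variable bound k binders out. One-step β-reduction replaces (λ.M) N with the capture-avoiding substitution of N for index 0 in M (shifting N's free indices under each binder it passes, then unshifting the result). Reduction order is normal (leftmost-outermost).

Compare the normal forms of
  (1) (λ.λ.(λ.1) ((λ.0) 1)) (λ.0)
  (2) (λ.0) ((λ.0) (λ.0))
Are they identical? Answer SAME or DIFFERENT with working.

Term A:
  start: (λ.λ.(λ.1) ((λ.0) 1)) (λ.0)
  →1  λ.(λ.1) ((λ.0) (λ.0))
  →2  λ.0

Term B:
  start: (λ.0) ((λ.0) (λ.0))
  →1  (λ.0) (λ.0)
  →2  λ.0

Answer: SAME — A ⇓ λ.0, B ⇓ λ.0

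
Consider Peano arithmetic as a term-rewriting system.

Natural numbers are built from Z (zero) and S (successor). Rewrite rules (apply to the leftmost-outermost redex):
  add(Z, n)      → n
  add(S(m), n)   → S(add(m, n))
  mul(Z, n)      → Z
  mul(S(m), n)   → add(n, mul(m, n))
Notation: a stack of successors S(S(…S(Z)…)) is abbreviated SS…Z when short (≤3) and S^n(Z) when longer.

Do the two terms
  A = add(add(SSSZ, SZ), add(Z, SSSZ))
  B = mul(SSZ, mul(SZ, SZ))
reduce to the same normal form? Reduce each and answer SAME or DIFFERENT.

Term A:
  start: add(add(SSSZ, SZ), add(Z, SSSZ))
  →1  add(S(add(SSZ, SZ)), add(Z, SSSZ))
  →2  S(add(add(SSZ, SZ), add(Z, SSSZ)))
  →3  S(add(S(add(SZ, SZ)), add(Z, SSSZ)))
  →4  S(S(add(add(SZ, SZ), add(Z, SSSZ))))
  →5  S(S(add(S(add(Z, SZ)), add(Z, SSSZ))))
  →6  S(S(S(add(add(Z, SZ), add(Z, SSSZ)))))
  →7  S(S(S(add(SZ, add(Z, SSSZ)))))
  →8  S(S(S(S(add(Z, add(Z, SSSZ))))))
  →9  S(S(S(S(add(Z, SSSZ)))))
  →10  S^7(Z)

Term B:
  start: mul(SSZ, mul(SZ, SZ))
  →1  add(mul(SZ, SZ), mul(SZ, mul(SZ, SZ)))
  →2  add(add(SZ, mul(Z, SZ)), mul(SZ, mul(SZ, SZ)))
  →3  add(S(add(Z, mul(Z, SZ))), mul(SZ, mul(SZ, SZ)))
  →4  S(add(add(Z, mul(Z, SZ)), mul(SZ, mul(SZ, SZ))))
  →5  S(add(mul(Z, SZ), mul(SZ, mul(SZ, SZ))))
  →6  S(add(Z, mul(SZ, mul(SZ, SZ))))
  →7  S(mul(SZ, mul(SZ, SZ)))
  →8  S(add(mul(SZ, SZ), mul(Z, mul(SZ, SZ))))
  →9  S(add(add(SZ, mul(Z, SZ)), mul(Z, mul(SZ, SZ))))
  →10  S(add(S(add(Z, mul(Z, SZ))), mul(Z, mul(SZ, SZ))))
  →11  S(S(add(add(Z, mul(Z, SZ)), mul(Z, mul(SZ, SZ)))))
  →12  S(S(add(mul(Z, SZ), mul(Z, mul(SZ, SZ)))))
  →13  S(S(add(Z, mul(Z, mul(SZ, SZ)))))
  →14  S(S(mul(Z, mul(SZ, SZ))))
  →15  SSZ

Answer: DIFFERENT — A ⇓ S^7(Z), B ⇓ SSZ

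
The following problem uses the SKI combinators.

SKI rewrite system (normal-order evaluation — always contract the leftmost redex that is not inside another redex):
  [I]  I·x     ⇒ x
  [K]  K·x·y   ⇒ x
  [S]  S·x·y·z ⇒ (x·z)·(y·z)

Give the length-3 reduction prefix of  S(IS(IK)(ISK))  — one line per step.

Answer: after 3 steps: S(SK(SK))

Reduction:
  start: S(IS(IK)(ISK))
  step 1: S(S(IK)(ISK))
  step 2: S(SK(ISK))
  step 3: S(SK(SK))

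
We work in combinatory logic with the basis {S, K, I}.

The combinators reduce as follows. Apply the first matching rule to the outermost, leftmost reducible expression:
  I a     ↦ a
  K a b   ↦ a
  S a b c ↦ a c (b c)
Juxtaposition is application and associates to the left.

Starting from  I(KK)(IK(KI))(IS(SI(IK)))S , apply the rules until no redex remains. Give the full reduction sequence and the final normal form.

Answer: normal form = S(SIK)  (in 5 steps)

Reduction:
  start: I(KK)(IK(KI))(IS(SI(IK)))S
  →1  KK(IK(KI))(IS(SI(IK)))S
  →2  K(IS(SI(IK)))S
  →3  IS(SI(IK))
  →4  S(SI(IK))
  →5  S(SIK)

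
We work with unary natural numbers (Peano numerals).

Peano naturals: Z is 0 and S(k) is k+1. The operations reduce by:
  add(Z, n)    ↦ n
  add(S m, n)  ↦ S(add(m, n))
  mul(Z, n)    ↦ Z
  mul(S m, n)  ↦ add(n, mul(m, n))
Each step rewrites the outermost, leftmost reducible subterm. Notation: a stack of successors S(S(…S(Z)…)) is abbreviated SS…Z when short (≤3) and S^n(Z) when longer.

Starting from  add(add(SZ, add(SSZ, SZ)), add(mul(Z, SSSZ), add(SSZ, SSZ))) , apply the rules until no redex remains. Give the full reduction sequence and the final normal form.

Answer: normal form = S^8(Z)  (in 15 steps)

Reduction:
  start: add(add(SZ, add(SSZ, SZ)), add(mul(Z, SSSZ), add(SSZ, SSZ)))
  [1] add(S(add(Z, add(SSZ, SZ))), add(mul(Z, SSSZ), add(SSZ, SSZ)))
  [2] S(add(add(Z, add(SSZ, SZ)), add(mul(Z, SSSZ), add(SSZ, SSZ))))
  [3] S(add(add(SSZ, SZ), add(mul(Z, SSSZ), add(SSZ, SSZ))))
  [4] S(add(S(add(SZ, SZ)), add(mul(Z, SSSZ), add(SSZ, SSZ))))
  [5] S(S(add(add(SZ, SZ), add(mul(Z, SSSZ), add(SSZ, SSZ)))))
  [6] S(S(add(S(add(Z, SZ)), add(mul(Z, SSSZ), add(SSZ, SSZ)))))
  [7] S(S(S(add(add(Z, SZ), add(mul(Z, SSSZ), add(SSZ, SSZ))))))
  [8] S(S(S(add(SZ, add(mul(Z, SSSZ), add(SSZ, SSZ))))))
  [9] S(S(S(S(add(Z, add(mul(Z, SSSZ), add(SSZ, SSZ)))))))
  [10] S(S(S(S(add(mul(Z, SSSZ), add(SSZ, SSZ))))))
  [11] S(S(S(S(add(Z, add(SSZ, SSZ))))))
  [12] S(S(S(S(add(SSZ, SSZ)))))
  [13] S(S(S(S(S(add(SZ, SSZ))))))
  [14] S(S(S(S(S(S(add(Z, SSZ)))))))
  [15] S^8(Z)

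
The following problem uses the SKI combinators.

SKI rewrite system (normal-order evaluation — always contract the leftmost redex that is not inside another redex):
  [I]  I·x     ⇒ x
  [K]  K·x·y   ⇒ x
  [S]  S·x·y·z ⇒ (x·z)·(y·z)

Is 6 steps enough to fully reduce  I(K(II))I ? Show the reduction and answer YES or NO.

Answer: YES — reaches normal form I in 3 ≤ 6 steps

Derivation:
  start: I(K(II))I
  →1  K(II)I
  →2  II
  →3  I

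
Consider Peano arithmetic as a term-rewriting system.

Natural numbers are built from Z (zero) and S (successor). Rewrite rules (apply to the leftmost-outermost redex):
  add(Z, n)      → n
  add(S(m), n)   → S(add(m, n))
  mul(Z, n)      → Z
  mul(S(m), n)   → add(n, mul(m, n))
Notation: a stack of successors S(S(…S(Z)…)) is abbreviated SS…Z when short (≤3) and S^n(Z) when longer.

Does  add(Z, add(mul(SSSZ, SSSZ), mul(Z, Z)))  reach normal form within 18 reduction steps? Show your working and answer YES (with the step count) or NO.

  start: add(Z, add(mul(SSSZ, SSSZ), mul(Z, Z)))
  [1] add(mul(SSSZ, SSSZ), mul(Z, Z))
  [2] add(add(SSSZ, mul(SSZ, SSSZ)), mul(Z, Z))
  [3] add(S(add(SSZ, mul(SSZ, SSSZ))), mul(Z, Z))
  [4] S(add(add(SSZ, mul(SSZ, SSSZ)), mul(Z, Z)))
  [5] S(add(S(add(SZ, mul(SSZ, SSSZ))), mul(Z, Z)))
  [6] S(S(add(add(SZ, mul(SSZ, SSSZ)), mul(Z, Z))))
  [7] S(S(add(S(add(Z, mul(SSZ, SSSZ))), mul(Z, Z))))
  [8] S(S(S(add(add(Z, mul(SSZ, SSSZ)), mul(Z, Z)))))
  [9] S(S(S(add(mul(SSZ, SSSZ), mul(Z, Z)))))
  [10] S(S(S(add(add(SSSZ, mul(SZ, SSSZ)), mul(Z, Z)))))
  [11] S(S(S(add(S(add(SSZ, mul(SZ, SSSZ))), mul(Z, Z)))))
  [12] S(S(S(S(add(add(SSZ, mul(SZ, SSSZ)), mul(Z, Z))))))
  [13] S(S(S(S(add(S(add(SZ, mul(SZ, SSSZ))), mul(Z, Z))))))
  [14] S(S(S(S(S(add(add(SZ, mul(SZ, SSSZ)), mul(Z, Z)))))))
  [15] S(S(S(S(S(add(S(add(Z, mul(SZ, SSSZ))), mul(Z, Z)))))))
  [16] S(S(S(S(S(S(add(add(Z, mul(SZ, SSSZ)), mul(Z, Z))))))))
  [17] S(S(S(S(S(S(add(mul(SZ, SSSZ), mul(Z, Z))))))))
  [18] S(S(S(S(S(S(add(add(SSSZ, mul(Z, SSSZ)), mul(Z, Z))))))))

Answer: NO — after 18 steps the term is S(S(S(S(S(S(add(add(SSSZ, mul(Z, SSSZ)), mul(Z, Z)))))))), not yet normal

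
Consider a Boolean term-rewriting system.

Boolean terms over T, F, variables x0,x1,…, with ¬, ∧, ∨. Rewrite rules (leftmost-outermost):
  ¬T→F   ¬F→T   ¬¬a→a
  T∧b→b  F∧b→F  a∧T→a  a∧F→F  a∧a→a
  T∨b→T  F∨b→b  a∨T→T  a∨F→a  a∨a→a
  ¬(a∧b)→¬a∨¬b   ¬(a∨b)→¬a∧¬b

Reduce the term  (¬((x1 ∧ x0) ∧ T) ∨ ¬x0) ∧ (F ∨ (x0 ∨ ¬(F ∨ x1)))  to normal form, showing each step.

  start: (¬((x1 ∧ x0) ∧ T) ∨ ¬x0) ∧ (F ∨ (x0 ∨ ¬(F ∨ x1)))
  →1  ((¬(x1 ∧ x0) ∨ ¬T) ∨ ¬x0) ∧ (F ∨ (x0 ∨ ¬(F ∨ x1)))
  →2  (((¬x1 ∨ ¬x0) ∨ ¬T) ∨ ¬x0) ∧ (F ∨ (x0 ∨ ¬(F ∨ x1)))
  →3  (((¬x1 ∨ ¬x0) ∨ F) ∨ ¬x0) ∧ (F ∨ (x0 ∨ ¬(F ∨ x1)))
  →4  ((¬x1 ∨ ¬x0) ∨ ¬x0) ∧ (F ∨ (x0 ∨ ¬(F ∨ x1)))
  →5  ((¬x1 ∨ ¬x0) ∨ ¬x0) ∧ (x0 ∨ ¬(F ∨ x1))
  →6  ((¬x1 ∨ ¬x0) ∨ ¬x0) ∧ (x0 ∨ (¬F ∧ ¬x1))
  →7  ((¬x1 ∨ ¬x0) ∨ ¬x0) ∧ (x0 ∨ (T ∧ ¬x1))
  →8  ((¬x1 ∨ ¬x0) ∨ ¬x0) ∧ (x0 ∨ ¬x1)

Answer: normal form = ((¬x1 ∨ ¬x0) ∨ ¬x0) ∧ (x0 ∨ ¬x1)  (in 8 steps)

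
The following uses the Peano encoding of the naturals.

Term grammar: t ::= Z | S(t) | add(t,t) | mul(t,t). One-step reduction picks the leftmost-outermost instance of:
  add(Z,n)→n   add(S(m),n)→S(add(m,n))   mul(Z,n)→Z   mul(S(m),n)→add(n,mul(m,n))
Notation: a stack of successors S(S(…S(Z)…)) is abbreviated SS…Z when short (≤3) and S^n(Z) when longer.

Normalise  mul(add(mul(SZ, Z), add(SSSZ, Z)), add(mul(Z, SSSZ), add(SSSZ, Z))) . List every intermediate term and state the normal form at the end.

Answer: normal form = S^9(Z)  (in 42 steps)

Working:
  start: mul(add(mul(SZ, Z), add(SSSZ, Z)), add(mul(Z, SSSZ), add(SSSZ, Z)))
  step 1: mul(add(add(Z, mul(Z, Z)), add(SSSZ, Z)), add(mul(Z, SSSZ), add(SSSZ, Z)))
  step 2: mul(add(mul(Z, Z), add(SSSZ, Z)), add(mul(Z, SSSZ), add(SSSZ, Z)))
  step 3: mul(add(Z, add(SSSZ, Z)), add(mul(Z, SSSZ), add(SSSZ, Z)))
  step 4: mul(add(SSSZ, Z), add(mul(Z, SSSZ), add(SSSZ, Z)))
  step 5: mul(S(add(SSZ, Z)), add(mul(Z, SSSZ), add(SSSZ, Z)))
  step 6: add(add(mul(Z, SSSZ), add(SSSZ, Z)), mul(add(SSZ, Z), add(mul(Z, SSSZ), add(SSSZ, Z))))
  step 7: add(add(Z, add(SSSZ, Z)), mul(add(SSZ, Z), add(mul(Z, SSSZ), add(SSSZ, Z))))
  step 8: add(add(SSSZ, Z), mul(add(SSZ, Z), add(mul(Z, SSSZ), add(SSSZ, Z))))
  step 9: add(S(add(SSZ, Z)), mul(add(SSZ, Z), add(mul(Z, SSSZ), add(SSSZ, Z))))
  step 10: S(add(add(SSZ, Z), mul(add(SSZ, Z), add(mul(Z, SSSZ), add(SSSZ, Z)))))
  step 11: S(add(S(add(SZ, Z)), mul(add(SSZ, Z), add(mul(Z, SSSZ), add(SSSZ, Z)))))
  step 12: S(S(add(add(SZ, Z), mul(add(SSZ, Z), add(mul(Z, SSSZ), add(SSSZ, Z))))))
  step 13: S(S(add(S(add(Z, Z)), mul(add(SSZ, Z), add(mul(Z, SSSZ), add(SSSZ, Z))))))
  step 14: S(S(S(add(add(Z, Z), mul(add(SSZ, Z), add(mul(Z, SSSZ), add(SSSZ, Z)))))))
  step 15: S(S(S(add(Z, mul(add(SSZ, Z), add(mul(Z, SSSZ), add(SSSZ, Z)))))))
  step 16: S(S(S(mul(add(SSZ, Z), add(mul(Z, SSSZ), add(SSSZ, Z))))))
  step 17: S(S(S(mul(S(add(SZ, Z)), add(mul(Z, SSSZ), add(SSSZ, Z))))))
  step 18: S(S(S(add(add(mul(Z, SSSZ), add(SSSZ, Z)), mul(add(SZ, Z), add(mul(Z, SSSZ), add(SSSZ, Z)))))))
  step 19: S(S(S(add(add(Z, add(SSSZ, Z)), mul(add(SZ, Z), add(mul(Z, SSSZ), add(SSSZ, Z)))))))
  step 20: S(S(S(add(add(SSSZ, Z), mul(add(SZ, Z), add(mul(Z, SSSZ), add(SSSZ, Z)))))))
  step 21: S(S(S(add(S(add(SSZ, Z)), mul(add(SZ, Z), add(mul(Z, SSSZ), add(SSSZ, Z)))))))
  step 22: S(S(S(S(add(add(SSZ, Z), mul(add(SZ, Z), add(mul(Z, SSSZ), add(SSSZ, Z))))))))
  step 23: S(S(S(S(add(S(add(SZ, Z)), mul(add(SZ, Z), add(mul(Z, SSSZ), add(SSSZ, Z))))))))
  step 24: S(S(S(S(S(add(add(SZ, Z), mul(add(SZ, Z), add(mul(Z, SSSZ), add(SSSZ, Z)))))))))
  step 25: S(S(S(S(S(add(S(add(Z, Z)), mul(add(SZ, Z), add(mul(Z, SSSZ), add(SSSZ, Z)))))))))
  step 26: S(S(S(S(S(S(add(add(Z, Z), mul(add(SZ, Z), add(mul(Z, SSSZ), add(SSSZ, Z))))))))))
  step 27: S(S(S(S(S(S(add(Z, mul(add(SZ, Z), add(mul(Z, SSSZ), add(SSSZ, Z))))))))))
  step 28: S(S(S(S(S(S(mul(add(SZ, Z), add(mul(Z, SSSZ), add(SSSZ, Z)))))))))
  step 29: S(S(S(S(S(S(mul(S(add(Z, Z)), add(mul(Z, SSSZ), add(SSSZ, Z)))))))))
  step 30: S(S(S(S(S(S(add(add(mul(Z, SSSZ), add(SSSZ, Z)), mul(add(Z, Z), add(mul(Z, SSSZ), add(SSSZ, Z))))))))))
  step 31: S(S(S(S(S(S(add(add(Z, add(SSSZ, Z)), mul(add(Z, Z), add(mul(Z, SSSZ), add(SSSZ, Z))))))))))
  step 32: S(S(S(S(S(S(add(add(SSSZ, Z), mul(add(Z, Z), add(mul(Z, SSSZ), add(SSSZ, Z))))))))))
  step 33: S(S(S(S(S(S(add(S(add(SSZ, Z)), mul(add(Z, Z), add(mul(Z, SSSZ), add(SSSZ, Z))))))))))
  step 34: S(S(S(S(S(S(S(add(add(SSZ, Z), mul(add(Z, Z), add(mul(Z, SSSZ), add(SSSZ, Z)))))))))))
  step 35: S(S(S(S(S(S(S(add(S(add(SZ, Z)), mul(add(Z, Z), add(mul(Z, SSSZ), add(SSSZ, Z)))))))))))
  step 36: S(S(S(S(S(S(S(S(add(add(SZ, Z), mul(add(Z, Z), add(mul(Z, SSSZ), add(SSSZ, Z))))))))))))
  step 37: S(S(S(S(S(S(S(S(add(S(add(Z, Z)), mul(add(Z, Z), add(mul(Z, SSSZ), add(SSSZ, Z))))))))))))
  step 38: S(S(S(S(S(S(S(S(S(add(add(Z, Z), mul(add(Z, Z), add(mul(Z, SSSZ), add(SSSZ, Z)))))))))))))
  step 39: S(S(S(S(S(S(S(S(S(add(Z, mul(add(Z, Z), add(mul(Z, SSSZ), add(SSSZ, Z)))))))))))))
  step 40: S(S(S(S(S(S(S(S(S(mul(add(Z, Z), add(mul(Z, SSSZ), add(SSSZ, Z))))))))))))
  step 41: S(S(S(S(S(S(S(S(S(mul(Z, add(mul(Z, SSSZ), add(SSSZ, Z))))))))))))
  step 42: S^9(Z)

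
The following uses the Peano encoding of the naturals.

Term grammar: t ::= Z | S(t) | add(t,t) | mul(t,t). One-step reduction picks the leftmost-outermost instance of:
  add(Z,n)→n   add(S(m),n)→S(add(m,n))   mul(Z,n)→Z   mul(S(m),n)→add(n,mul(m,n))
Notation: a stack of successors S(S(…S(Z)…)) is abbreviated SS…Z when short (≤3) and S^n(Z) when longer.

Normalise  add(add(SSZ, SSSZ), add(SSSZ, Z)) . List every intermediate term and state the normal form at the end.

Answer: normal form = S^8(Z)  (in 13 steps)

Derivation:
  start: add(add(SSZ, SSSZ), add(SSSZ, Z))
  step 1: add(S(add(SZ, SSSZ)), add(SSSZ, Z))
  step 2: S(add(add(SZ, SSSZ), add(SSSZ, Z)))
  step 3: S(add(S(add(Z, SSSZ)), add(SSSZ, Z)))
  step 4: S(S(add(add(Z, SSSZ), add(SSSZ, Z))))
  step 5: S(S(add(SSSZ, add(SSSZ, Z))))
  step 6: S(S(S(add(SSZ, add(SSSZ, Z)))))
  step 7: S(S(S(S(add(SZ, add(SSSZ, Z))))))
  step 8: S(S(S(S(S(add(Z, add(SSSZ, Z)))))))
  step 9: S(S(S(S(S(add(SSSZ, Z))))))
  step 10: S(S(S(S(S(S(add(SSZ, Z)))))))
  step 11: S(S(S(S(S(S(S(add(SZ, Z))))))))
  step 12: S(S(S(S(S(S(S(S(add(Z, Z)))))))))
  step 13: S^8(Z)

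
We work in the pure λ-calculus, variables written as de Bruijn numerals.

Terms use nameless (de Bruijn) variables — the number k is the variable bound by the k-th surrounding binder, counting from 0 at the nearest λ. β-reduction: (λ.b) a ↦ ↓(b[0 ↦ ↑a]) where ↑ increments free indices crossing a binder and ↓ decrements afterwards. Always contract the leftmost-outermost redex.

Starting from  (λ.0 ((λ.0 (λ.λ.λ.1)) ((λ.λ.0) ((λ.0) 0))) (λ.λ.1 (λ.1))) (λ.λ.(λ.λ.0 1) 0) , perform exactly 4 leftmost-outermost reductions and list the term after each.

Answer: after 4 steps: λ.0 (λ.λ.1 (λ.1))

Reduction:
  start: (λ.0 ((λ.0 (λ.λ.λ.1)) ((λ.λ.0) ((λ.0) 0))) (λ.λ.1 (λ.1))) (λ.λ.(λ.λ.0 1) 0)
  [1] (λ.λ.(λ.λ.0 1) 0) ((λ.0 (λ.λ.λ.1)) ((λ.λ.0) ((λ.0) (λ.λ.(λ.λ.0 1) 0)))) (λ.λ.1 (λ.1))
  [2] (λ.(λ.λ.0 1) 0) (λ.λ.1 (λ.1))
  [3] (λ.λ.0 1) (λ.λ.1 (λ.1))
  [4] λ.0 (λ.λ.1 (λ.1))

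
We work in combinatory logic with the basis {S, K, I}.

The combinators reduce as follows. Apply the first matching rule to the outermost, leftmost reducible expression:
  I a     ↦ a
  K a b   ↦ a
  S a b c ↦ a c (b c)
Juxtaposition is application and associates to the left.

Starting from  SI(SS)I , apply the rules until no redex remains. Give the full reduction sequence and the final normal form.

Answer: normal form = SSI  (in 3 steps)

Derivation:
  start: SI(SS)I
  step 1: II(SSI)
  step 2: I(SSI)
  step 3: SSI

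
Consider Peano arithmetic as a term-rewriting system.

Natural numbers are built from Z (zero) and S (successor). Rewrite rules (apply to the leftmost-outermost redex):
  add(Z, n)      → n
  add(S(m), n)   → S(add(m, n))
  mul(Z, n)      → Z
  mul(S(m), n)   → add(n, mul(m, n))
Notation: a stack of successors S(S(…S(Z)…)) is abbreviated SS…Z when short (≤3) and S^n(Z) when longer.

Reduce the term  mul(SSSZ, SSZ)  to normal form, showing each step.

Answer: normal form = S^6(Z)  (in 13 steps)

Working:
  start: mul(SSSZ, SSZ)
  step 1: add(SSZ, mul(SSZ, SSZ))
  step 2: S(add(SZ, mul(SSZ, SSZ)))
  step 3: S(S(add(Z, mul(SSZ, SSZ))))
  step 4: S(S(mul(SSZ, SSZ)))
  step 5: S(S(add(SSZ, mul(SZ, SSZ))))
  step 6: S(S(S(add(SZ, mul(SZ, SSZ)))))
  step 7: S(S(S(S(add(Z, mul(SZ, SSZ))))))
  step 8: S(S(S(S(mul(SZ, SSZ)))))
  step 9: S(S(S(S(add(SSZ, mul(Z, SSZ))))))
  step 10: S(S(S(S(S(add(SZ, mul(Z, SSZ)))))))
  step 11: S(S(S(S(S(S(add(Z, mul(Z, SSZ))))))))
  step 12: S(S(S(S(S(S(mul(Z, SSZ)))))))
  step 13: S^6(Z)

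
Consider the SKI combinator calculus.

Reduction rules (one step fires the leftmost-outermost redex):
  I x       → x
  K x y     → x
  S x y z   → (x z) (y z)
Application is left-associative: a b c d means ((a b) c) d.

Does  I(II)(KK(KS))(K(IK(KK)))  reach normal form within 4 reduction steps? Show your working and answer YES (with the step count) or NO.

Answer: NO — after 4 steps the term is K(K(IK(KK))), not yet normal

Working:
  start: I(II)(KK(KS))(K(IK(KK)))
  step 1: II(KK(KS))(K(IK(KK)))
  step 2: I(KK(KS))(K(IK(KK)))
  step 3: KK(KS)(K(IK(KK)))
  step 4: K(K(IK(KK)))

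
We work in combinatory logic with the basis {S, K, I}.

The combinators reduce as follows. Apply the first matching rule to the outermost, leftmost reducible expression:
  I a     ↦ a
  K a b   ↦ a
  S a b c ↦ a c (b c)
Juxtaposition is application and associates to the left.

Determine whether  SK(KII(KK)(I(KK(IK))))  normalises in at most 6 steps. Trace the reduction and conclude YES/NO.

  start: SK(KII(KK)(I(KK(IK))))
  [1] SK(I(KK)(I(KK(IK))))
  [2] SK(KK(I(KK(IK))))
  [3] SKK

Answer: YES — reaches normal form SKK in 3 ≤ 6 steps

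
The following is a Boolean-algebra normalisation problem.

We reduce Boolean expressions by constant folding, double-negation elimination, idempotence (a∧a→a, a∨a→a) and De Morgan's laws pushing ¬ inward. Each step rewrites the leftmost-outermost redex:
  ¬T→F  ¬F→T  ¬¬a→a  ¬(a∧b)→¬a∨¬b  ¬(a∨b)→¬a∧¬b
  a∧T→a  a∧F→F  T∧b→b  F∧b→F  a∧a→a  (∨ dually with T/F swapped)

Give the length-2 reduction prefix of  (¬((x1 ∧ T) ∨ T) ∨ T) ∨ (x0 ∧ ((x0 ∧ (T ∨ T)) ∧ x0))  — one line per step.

Answer: after 2 steps: T

Working:
  start: (¬((x1 ∧ T) ∨ T) ∨ T) ∨ (x0 ∧ ((x0 ∧ (T ∨ T)) ∧ x0))
  →1  T ∨ (x0 ∧ ((x0 ∧ (T ∨ T)) ∧ x0))
  →2  T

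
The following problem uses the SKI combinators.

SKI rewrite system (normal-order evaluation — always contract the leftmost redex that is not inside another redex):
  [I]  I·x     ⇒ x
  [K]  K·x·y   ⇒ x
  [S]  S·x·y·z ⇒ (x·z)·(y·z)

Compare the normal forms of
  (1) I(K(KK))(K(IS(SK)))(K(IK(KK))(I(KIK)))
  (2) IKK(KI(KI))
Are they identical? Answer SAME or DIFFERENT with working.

Term A:
  start: I(K(KK))(K(IS(SK)))(K(IK(KK))(I(KIK)))
  [1] K(KK)(K(IS(SK)))(K(IK(KK))(I(KIK)))
  [2] KK(K(IK(KK))(I(KIK)))
  [3] K

Term B:
  start: IKK(KI(KI))
  [1] KK(KI(KI))
  [2] K

Answer: SAME — A ⇓ K, B ⇓ K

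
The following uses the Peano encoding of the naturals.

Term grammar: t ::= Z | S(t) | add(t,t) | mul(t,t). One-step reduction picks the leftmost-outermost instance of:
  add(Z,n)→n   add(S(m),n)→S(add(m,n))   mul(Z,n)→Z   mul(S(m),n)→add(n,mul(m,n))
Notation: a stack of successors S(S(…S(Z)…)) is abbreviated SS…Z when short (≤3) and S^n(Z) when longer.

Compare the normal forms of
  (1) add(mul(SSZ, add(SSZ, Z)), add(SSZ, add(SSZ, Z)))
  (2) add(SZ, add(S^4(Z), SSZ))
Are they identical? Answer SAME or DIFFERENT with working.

Term A:
  start: add(mul(SSZ, add(SSZ, Z)), add(SSZ, add(SSZ, Z)))
  →1  add(add(add(SSZ, Z), mul(SZ, add(SSZ, Z))), add(SSZ, add(SSZ, Z)))
  →2  add(add(S(add(SZ, Z)), mul(SZ, add(SSZ, Z))), add(SSZ, add(SSZ, Z)))
  →3  add(S(add(add(SZ, Z), mul(SZ, add(SSZ, Z)))), add(SSZ, add(SSZ, Z)))
  →4  S(add(add(add(SZ, Z), mul(SZ, add(SSZ, Z))), add(SSZ, add(SSZ, Z))))
  →5  S(add(add(S(add(Z, Z)), mul(SZ, add(SSZ, Z))), add(SSZ, add(SSZ, Z))))
  →6  S(add(S(add(add(Z, Z), mul(SZ, add(SSZ, Z)))), add(SSZ, add(SSZ, Z))))
  →7  S(S(add(add(add(Z, Z), mul(SZ, add(SSZ, Z))), add(SSZ, add(SSZ, Z)))))
  →8  S(S(add(add(Z, mul(SZ, add(SSZ, Z))), add(SSZ, add(SSZ, Z)))))
  →9  S(S(add(mul(SZ, add(SSZ, Z)), add(SSZ, add(SSZ, Z)))))
  →10  S(S(add(add(add(SSZ, Z), mul(Z, add(SSZ, Z))), add(SSZ, add(SSZ, Z)))))
  →11  S(S(add(add(S(add(SZ, Z)), mul(Z, add(SSZ, Z))), add(SSZ, add(SSZ, Z)))))
  →12  S(S(add(S(add(add(SZ, Z), mul(Z, add(SSZ, Z)))), add(SSZ, add(SSZ, Z)))))
  →13  S(S(S(add(add(add(SZ, Z), mul(Z, add(SSZ, Z))), add(SSZ, add(SSZ, Z))))))
  →14  S(S(S(add(add(S(add(Z, Z)), mul(Z, add(SSZ, Z))), add(SSZ, add(SSZ, Z))))))
  →15  S(S(S(add(S(add(add(Z, Z), mul(Z, add(SSZ, Z)))), add(SSZ, add(SSZ, Z))))))
  →16  S(S(S(S(add(add(add(Z, Z), mul(Z, add(SSZ, Z))), add(SSZ, add(SSZ, Z)))))))
  →17  S(S(S(S(add(add(Z, mul(Z, add(SSZ, Z))), add(SSZ, add(SSZ, Z)))))))
  →18  S(S(S(S(add(mul(Z, add(SSZ, Z)), add(SSZ, add(SSZ, Z)))))))
  →19  S(S(S(S(add(Z, add(SSZ, add(SSZ, Z)))))))
  →20  S(S(S(S(add(SSZ, add(SSZ, Z))))))
  →21  S(S(S(S(S(add(SZ, add(SSZ, Z)))))))
  →22  S(S(S(S(S(S(add(Z, add(SSZ, Z))))))))
  →23  S(S(S(S(S(S(add(SSZ, Z)))))))
  →24  S(S(S(S(S(S(S(add(SZ, Z))))))))
  →25  S(S(S(S(S(S(S(S(add(Z, Z)))))))))
  →26  S^8(Z)

Term B:
  start: add(SZ, add(S^4(Z), SSZ))
  →1  S(add(Z, add(S^4(Z), SSZ)))
  →2  S(add(S^4(Z), SSZ))
  →3  S(S(add(SSSZ, SSZ)))
  →4  S(S(S(add(SSZ, SSZ))))
  →5  S(S(S(S(add(SZ, SSZ)))))
  →6  S(S(S(S(S(add(Z, SSZ))))))
  →7  S^7(Z)

Answer: DIFFERENT — A ⇓ S^8(Z), B ⇓ S^7(Z)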